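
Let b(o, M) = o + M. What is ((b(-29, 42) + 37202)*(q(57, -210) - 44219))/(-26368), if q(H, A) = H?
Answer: 821744415/13184 ≈ 62329.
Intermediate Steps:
b(o, M) = M + o
((b(-29, 42) + 37202)*(q(57, -210) - 44219))/(-26368) = (((42 - 29) + 37202)*(57 - 44219))/(-26368) = ((13 + 37202)*(-44162))*(-1/26368) = (37215*(-44162))*(-1/26368) = -1643488830*(-1/26368) = 821744415/13184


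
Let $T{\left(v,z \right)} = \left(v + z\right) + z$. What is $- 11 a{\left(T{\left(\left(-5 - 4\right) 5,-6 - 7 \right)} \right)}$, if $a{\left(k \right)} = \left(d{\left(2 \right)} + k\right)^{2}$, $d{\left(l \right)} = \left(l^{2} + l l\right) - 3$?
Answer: $-47916$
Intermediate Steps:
$d{\left(l \right)} = -3 + 2 l^{2}$ ($d{\left(l \right)} = \left(l^{2} + l^{2}\right) - 3 = 2 l^{2} - 3 = -3 + 2 l^{2}$)
$T{\left(v,z \right)} = v + 2 z$
$a{\left(k \right)} = \left(5 + k\right)^{2}$ ($a{\left(k \right)} = \left(\left(-3 + 2 \cdot 2^{2}\right) + k\right)^{2} = \left(\left(-3 + 2 \cdot 4\right) + k\right)^{2} = \left(\left(-3 + 8\right) + k\right)^{2} = \left(5 + k\right)^{2}$)
$- 11 a{\left(T{\left(\left(-5 - 4\right) 5,-6 - 7 \right)} \right)} = - 11 \left(5 + \left(\left(-5 - 4\right) 5 + 2 \left(-6 - 7\right)\right)\right)^{2} = - 11 \left(5 + \left(\left(-9\right) 5 + 2 \left(-6 - 7\right)\right)\right)^{2} = - 11 \left(5 + \left(-45 + 2 \left(-13\right)\right)\right)^{2} = - 11 \left(5 - 71\right)^{2} = - 11 \left(-66\right)^{2} = \left(-11\right) 4356 = -47916$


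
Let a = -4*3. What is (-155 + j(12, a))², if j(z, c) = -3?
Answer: 24964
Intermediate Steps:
a = -12
(-155 + j(12, a))² = (-155 - 3)² = (-158)² = 24964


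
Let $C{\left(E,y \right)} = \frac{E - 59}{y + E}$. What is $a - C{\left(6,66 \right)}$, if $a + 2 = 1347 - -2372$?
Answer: $\frac{267677}{72} \approx 3717.7$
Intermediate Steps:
$a = 3717$ ($a = -2 + \left(1347 - -2372\right) = -2 + \left(1347 + 2372\right) = -2 + 3719 = 3717$)
$C{\left(E,y \right)} = \frac{-59 + E}{E + y}$
$a - C{\left(6,66 \right)} = 3717 - \frac{-59 + 6}{6 + 66} = 3717 - \frac{1}{72} \left(-53\right) = 3717 - - \frac{53}{72} = 3717 + \frac{53}{72} = \frac{267677}{72}$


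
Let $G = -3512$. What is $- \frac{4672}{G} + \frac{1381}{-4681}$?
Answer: $\frac{2127445}{2054959} \approx 1.0353$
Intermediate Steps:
$- \frac{4672}{G} + \frac{1381}{-4681} = - \frac{4672}{-3512} + \frac{1381}{-4681} = \left(-4672\right) \left(- \frac{1}{3512}\right) + 1381 \left(- \frac{1}{4681}\right) = \frac{584}{439} - \frac{1381}{4681} = \frac{2127445}{2054959}$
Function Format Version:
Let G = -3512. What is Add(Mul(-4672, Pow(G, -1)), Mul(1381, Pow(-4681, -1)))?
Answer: Rational(2127445, 2054959) ≈ 1.0353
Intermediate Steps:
Add(Mul(-4672, Pow(G, -1)), Mul(1381, Pow(-4681, -1))) = Add(Mul(-4672, Pow(-3512, -1)), Mul(1381, Pow(-4681, -1))) = Add(Mul(-4672, Rational(-1, 3512)), Mul(1381, Rational(-1, 4681))) = Add(Rational(584, 439), Rational(-1381, 4681)) = Rational(2127445, 2054959)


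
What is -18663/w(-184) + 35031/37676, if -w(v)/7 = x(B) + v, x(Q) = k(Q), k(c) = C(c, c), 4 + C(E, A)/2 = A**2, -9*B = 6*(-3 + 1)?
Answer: -1478109165/111822368 ≈ -13.218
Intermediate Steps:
B = 4/3 (B = -2*(-3 + 1)/3 = -2*(-2)/3 = -1/9*(-12) = 4/3 ≈ 1.3333)
C(E, A) = -8 + 2*A**2
k(c) = -8 + 2*c**2
x(Q) = -8 + 2*Q**2
w(v) = 280/9 - 7*v (w(v) = -7*((-8 + 2*(4/3)**2) + v) = -7*((-8 + 2*(16/9)) + v) = -7*((-8 + 32/9) + v) = -7*(-40/9 + v) = 280/9 - 7*v)
-18663/w(-184) + 35031/37676 = -18663/(280/9 - 7*(-184)) + 35031/37676 = -18663/(280/9 + 1288) + 35031*(1/37676) = -18663/11872/9 + 35031/37676 = -18663*9/11872 + 35031/37676 = -167967/11872 + 35031/37676 = -1478109165/111822368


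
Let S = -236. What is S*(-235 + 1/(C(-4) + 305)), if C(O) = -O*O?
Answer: 16027704/289 ≈ 55459.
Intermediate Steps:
C(O) = -O**2
S*(-235 + 1/(C(-4) + 305)) = -236*(-235 + 1/(-1*(-4)**2 + 305)) = -236*(-235 + 1/(-1*16 + 305)) = -236*(-235 + 1/(-16 + 305)) = -236*(-235 + 1/289) = -236*(-67914/289) = 16027704/289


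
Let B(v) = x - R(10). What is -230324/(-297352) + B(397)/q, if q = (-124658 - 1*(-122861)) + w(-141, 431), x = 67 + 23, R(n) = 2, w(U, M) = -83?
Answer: 12713817/17469430 ≈ 0.72778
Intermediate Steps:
x = 90
q = -1880 (q = (-124658 - 1*(-122861)) - 83 = (-124658 + 122861) - 83 = -1797 - 83 = -1880)
B(v) = 88 (B(v) = 90 - 1*2 = 90 - 2 = 88)
-230324/(-297352) + B(397)/q = -230324/(-297352) + 88/(-1880) = -230324*(-1/297352) + 88*(-1/1880) = 57581/74338 - 11/235 = 12713817/17469430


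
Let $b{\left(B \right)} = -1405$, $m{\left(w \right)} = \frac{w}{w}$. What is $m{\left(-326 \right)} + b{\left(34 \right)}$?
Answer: $-1404$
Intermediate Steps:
$m{\left(w \right)} = 1$
$m{\left(-326 \right)} + b{\left(34 \right)} = 1 - 1405 = -1404$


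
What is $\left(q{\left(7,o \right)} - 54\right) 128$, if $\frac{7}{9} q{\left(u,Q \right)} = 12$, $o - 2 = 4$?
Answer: $- \frac{34560}{7} \approx -4937.1$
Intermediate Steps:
$o = 6$ ($o = 2 + 4 = 6$)
$q{\left(u,Q \right)} = \frac{108}{7}$ ($q{\left(u,Q \right)} = \frac{9}{7} \cdot 12 = \frac{108}{7}$)
$\left(q{\left(7,o \right)} - 54\right) 128 = \left(\frac{108}{7} - 54\right) 128 = \left(- \frac{270}{7}\right) 128 = - \frac{34560}{7}$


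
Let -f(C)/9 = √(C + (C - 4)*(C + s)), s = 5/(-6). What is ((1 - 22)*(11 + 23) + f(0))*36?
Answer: -25704 - 108*√30 ≈ -26296.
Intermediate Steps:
s = -⅚ (s = 5*(-⅙) = -⅚ ≈ -0.83333)
f(C) = -9*√(C + (-4 + C)*(-⅚ + C)) (f(C) = -9*√(C + (C - 4)*(C - ⅚)) = -9*√(C + (-4 + C)*(-⅚ + C)))
((1 - 22)*(11 + 23) + f(0))*36 = ((1 - 22)*(11 + 23) - 3*√(120 - 138*0 + 36*0²)/2)*36 = (-21*34 - 3*√(120 + 0 + 36*0)/2)*36 = (-714 - 3*√(120 + 0 + 0)/2)*36 = (-714 - 3*√30)*36 = -25704 - 108*√30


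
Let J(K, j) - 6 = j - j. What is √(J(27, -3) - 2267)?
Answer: I*√2261 ≈ 47.55*I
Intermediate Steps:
J(K, j) = 6 (J(K, j) = 6 + (j - j) = 6 + 0 = 6)
√(J(27, -3) - 2267) = √(6 - 2267) = √(-2261) = I*√2261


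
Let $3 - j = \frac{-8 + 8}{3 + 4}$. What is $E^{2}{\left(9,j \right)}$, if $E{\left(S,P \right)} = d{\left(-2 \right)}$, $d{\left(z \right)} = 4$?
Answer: $16$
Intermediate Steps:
$j = 3$ ($j = 3 - \frac{-8 + 8}{3 + 4} = 3 - \frac{0}{7} = 3 - 0 \cdot \frac{1}{7} = 3 - 0 = 3 + 0 = 3$)
$E{\left(S,P \right)} = 4$
$E^{2}{\left(9,j \right)} = 4^{2} = 16$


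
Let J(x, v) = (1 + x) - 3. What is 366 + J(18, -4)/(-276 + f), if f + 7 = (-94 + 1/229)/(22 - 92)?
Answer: 47206306/128999 ≈ 365.94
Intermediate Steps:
J(x, v) = -2 + x
f = -2591/458 (f = -7 + (-94 + 1/229)/(22 - 92) = -7 + (-94 + 1/229)/(-70) = -7 - 21525/229*(-1/70) = -7 + 615/458 = -2591/458 ≈ -5.6572)
366 + J(18, -4)/(-276 + f) = 366 + (-2 + 18)/(-276 - 2591/458) = 366 + 16/(-128999/458) = 366 + 16*(-458/128999) = 366 - 7328/128999 = 47206306/128999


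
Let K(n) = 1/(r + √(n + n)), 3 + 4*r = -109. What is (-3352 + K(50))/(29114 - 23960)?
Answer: -60337/92772 ≈ -0.65038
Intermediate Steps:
r = -28 (r = -¾ + (¼)*(-109) = -¾ - 109/4 = -28)
K(n) = 1/(-28 + √2*√n) (K(n) = 1/(-28 + √(n + n)) = 1/(-28 + √(2*n)) = 1/(-28 + √2*√n))
(-3352 + K(50))/(29114 - 23960) = (-3352 + 1/(-28 + √2*√50))/(29114 - 23960) = (-3352 + 1/(-28 + √2*(5*√2)))/5154 = (-3352 + 1/(-28 + 10))*(1/5154) = (-3352 + 1/(-18))*(1/5154) = (-3352 - 1/18)*(1/5154) = -60337/18*1/5154 = -60337/92772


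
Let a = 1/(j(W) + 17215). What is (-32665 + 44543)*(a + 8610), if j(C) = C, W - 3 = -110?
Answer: 874813993259/8554 ≈ 1.0227e+8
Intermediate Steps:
W = -107 (W = 3 - 110 = -107)
a = 1/17108 (a = 1/(-107 + 17215) = 1/17108 ≈ 5.8452e-5)
(-32665 + 44543)*(a + 8610) = (-32665 + 44543)*(1/17108 + 8610) = 11878*(147299881/17108) = 874813993259/8554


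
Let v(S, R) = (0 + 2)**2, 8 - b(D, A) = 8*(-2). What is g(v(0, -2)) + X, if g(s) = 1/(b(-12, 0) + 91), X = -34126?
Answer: -3924489/115 ≈ -34126.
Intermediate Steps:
b(D, A) = 24 (b(D, A) = 8 - 8*(-2) = 8 - 1*(-16) = 8 + 16 = 24)
v(S, R) = 4 (v(S, R) = 2**2 = 4)
g(s) = 1/115 (g(s) = 1/(24 + 91) = 1/115)
g(v(0, -2)) + X = 1/115 - 34126 = -3924489/115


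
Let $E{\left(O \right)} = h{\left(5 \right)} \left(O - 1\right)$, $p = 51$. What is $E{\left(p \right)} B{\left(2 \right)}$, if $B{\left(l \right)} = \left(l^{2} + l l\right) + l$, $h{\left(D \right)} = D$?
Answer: $2500$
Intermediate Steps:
$B{\left(l \right)} = l + 2 l^{2}$ ($B{\left(l \right)} = \left(l^{2} + l^{2}\right) + l = 2 l^{2} + l = l + 2 l^{2}$)
$E{\left(O \right)} = -5 + 5 O$ ($E{\left(O \right)} = 5 \left(O - 1\right) = 5 \left(-1 + O\right) = -5 + 5 O$)
$E{\left(p \right)} B{\left(2 \right)} = \left(-5 + 5 \cdot 51\right) 2 \left(1 + 2 \cdot 2\right) = \left(-5 + 255\right) 2 \left(1 + 4\right) = 250 \cdot 2 \cdot 5 = 250 \cdot 10 = 2500$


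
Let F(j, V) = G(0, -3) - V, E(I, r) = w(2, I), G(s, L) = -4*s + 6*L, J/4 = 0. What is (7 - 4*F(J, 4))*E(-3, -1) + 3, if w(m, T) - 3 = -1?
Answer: 193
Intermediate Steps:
w(m, T) = 2 (w(m, T) = 3 - 1 = 2)
J = 0 (J = 4*0 = 0)
E(I, r) = 2
F(j, V) = -18 - V (F(j, V) = (-4*0 + 6*(-3)) - V = (0 - 18) - V = -18 - V)
(7 - 4*F(J, 4))*E(-3, -1) + 3 = (7 - 4*(-18 - 1*4))*2 + 3 = (7 - 4*(-18 - 4))*2 + 3 = (7 - 4*(-22))*2 + 3 = (7 + 88)*2 + 3 = 95*2 + 3 = 190 + 3 = 193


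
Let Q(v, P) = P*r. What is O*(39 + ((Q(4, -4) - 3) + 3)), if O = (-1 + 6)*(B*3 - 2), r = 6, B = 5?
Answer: 975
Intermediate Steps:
Q(v, P) = 6*P (Q(v, P) = P*6 = 6*P)
O = 65 (O = (-1 + 6)*(5*3 - 2) = 5*(15 - 2) = 5*13 = 65)
O*(39 + ((Q(4, -4) - 3) + 3)) = 65*(39 + ((6*(-4) - 3) + 3)) = 65*(39 + ((-24 - 3) + 3)) = 65*(39 + (-27 + 3)) = 65*(39 - 24) = 65*15 = 975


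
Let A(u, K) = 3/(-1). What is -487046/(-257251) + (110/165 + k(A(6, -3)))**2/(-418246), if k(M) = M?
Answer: 1833332766545/968347815714 ≈ 1.8933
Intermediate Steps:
A(u, K) = -3 (A(u, K) = 3*(-1) = -3)
-487046/(-257251) + (110/165 + k(A(6, -3)))**2/(-418246) = -487046/(-257251) + (110/165 - 3)**2/(-418246) = -487046*(-1/257251) + (110*(1/165) - 3)**2*(-1/418246) = 487046/257251 + (2/3 - 3)**2*(-1/418246) = 487046/257251 + (-7/3)**2*(-1/418246) = 487046/257251 + (49/9)*(-1/418246) = 487046/257251 - 49/3764214 = 1833332766545/968347815714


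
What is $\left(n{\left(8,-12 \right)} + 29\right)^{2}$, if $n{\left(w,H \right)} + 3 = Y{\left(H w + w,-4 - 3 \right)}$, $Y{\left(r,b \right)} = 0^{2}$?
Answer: $676$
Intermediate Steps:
$Y{\left(r,b \right)} = 0$
$n{\left(w,H \right)} = -3$ ($n{\left(w,H \right)} = -3 + 0 = -3$)
$\left(n{\left(8,-12 \right)} + 29\right)^{2} = \left(-3 + 29\right)^{2} = 26^{2} = 676$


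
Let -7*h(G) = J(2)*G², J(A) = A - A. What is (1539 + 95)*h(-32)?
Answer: 0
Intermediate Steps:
J(A) = 0
h(G) = 0 (h(G) = -0*G² = -⅐*0 = 0)
(1539 + 95)*h(-32) = (1539 + 95)*0 = 1634*0 = 0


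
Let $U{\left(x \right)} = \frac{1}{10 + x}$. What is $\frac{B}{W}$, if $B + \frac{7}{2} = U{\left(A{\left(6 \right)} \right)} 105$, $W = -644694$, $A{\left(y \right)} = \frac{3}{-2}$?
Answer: $- \frac{301}{21919596} \approx -1.3732 \cdot 10^{-5}$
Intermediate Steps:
$A{\left(y \right)} = - \frac{3}{2}$ ($A{\left(y \right)} = 3 \left(- \frac{1}{2}\right) = - \frac{3}{2}$)
$B = \frac{301}{34}$ ($B = - \frac{7}{2} + \frac{1}{10 - \frac{3}{2}} \cdot 105 = - \frac{7}{2} + \frac{1}{\frac{17}{2}} \cdot 105 = - \frac{7}{2} + \frac{2}{17} \cdot 105 = - \frac{7}{2} + \frac{210}{17} = \frac{301}{34} \approx 8.8529$)
$\frac{B}{W} = \frac{301}{34 \left(-644694\right)} = \frac{301}{34} \left(- \frac{1}{644694}\right) = - \frac{301}{21919596}$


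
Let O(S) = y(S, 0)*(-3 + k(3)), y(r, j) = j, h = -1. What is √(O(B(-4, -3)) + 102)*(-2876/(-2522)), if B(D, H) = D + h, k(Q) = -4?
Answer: 1438*√102/1261 ≈ 11.517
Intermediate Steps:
B(D, H) = -1 + D (B(D, H) = D - 1 = -1 + D)
O(S) = 0 (O(S) = 0*(-3 - 4) = 0*(-7) = 0)
√(O(B(-4, -3)) + 102)*(-2876/(-2522)) = √(0 + 102)*(-2876/(-2522)) = √102*(-2876*(-1/2522)) = √102*(1438/1261) = 1438*√102/1261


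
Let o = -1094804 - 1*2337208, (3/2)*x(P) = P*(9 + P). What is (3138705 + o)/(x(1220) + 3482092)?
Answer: -879921/13445036 ≈ -0.065446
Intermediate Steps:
x(P) = 2*P*(9 + P)/3 (x(P) = 2*(P*(9 + P))/3 = 2*P*(9 + P)/3)
o = -3432012 (o = -1094804 - 2337208 = -3432012)
(3138705 + o)/(x(1220) + 3482092) = (3138705 - 3432012)/((⅔)*1220*(9 + 1220) + 3482092) = -293307/((⅔)*1220*1229 + 3482092) = -293307/(2998760/3 + 3482092) = -293307/13445036/3 = -293307*3/13445036 = -879921/13445036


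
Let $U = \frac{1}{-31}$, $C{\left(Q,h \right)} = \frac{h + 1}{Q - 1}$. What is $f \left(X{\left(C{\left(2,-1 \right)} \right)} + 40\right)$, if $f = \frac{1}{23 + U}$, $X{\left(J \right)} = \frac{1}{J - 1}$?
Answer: $\frac{1209}{712} \approx 1.698$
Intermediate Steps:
$C{\left(Q,h \right)} = \frac{1 + h}{-1 + Q}$
$X{\left(J \right)} = \frac{1}{-1 + J}$
$U = - \frac{1}{31} \approx -0.032258$
$f = \frac{31}{712}$ ($f = \frac{1}{23 - \frac{1}{31}} = \frac{1}{\frac{712}{31}} = \frac{31}{712} \approx 0.043539$)
$f \left(X{\left(C{\left(2,-1 \right)} \right)} + 40\right) = \frac{31 \left(\frac{1}{-1 + \frac{1 - 1}{-1 + 2}} + 40\right)}{712} = \frac{31 \left(\frac{1}{-1 + 1^{-1} \cdot 0} + 40\right)}{712} = \frac{31 \left(\frac{1}{-1 + 1 \cdot 0} + 40\right)}{712} = \frac{31 \left(\frac{1}{-1 + 0} + 40\right)}{712} = \frac{31 \left(\frac{1}{-1} + 40\right)}{712} = \frac{31 \left(-1 + 40\right)}{712} = \frac{31}{712} \cdot 39 = \frac{1209}{712}$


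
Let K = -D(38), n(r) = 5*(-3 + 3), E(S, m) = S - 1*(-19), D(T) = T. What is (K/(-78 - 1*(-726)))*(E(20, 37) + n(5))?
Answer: -247/108 ≈ -2.2870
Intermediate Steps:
E(S, m) = 19 + S (E(S, m) = S + 19 = 19 + S)
n(r) = 0 (n(r) = 5*0 = 0)
K = -38 (K = -1*38 = -38)
(K/(-78 - 1*(-726)))*(E(20, 37) + n(5)) = (-38/(-78 - 1*(-726)))*((19 + 20) + 0) = (-38/(-78 + 726))*(39 + 0) = -38/648*39 = -38*1/648*39 = -19/324*39 = -247/108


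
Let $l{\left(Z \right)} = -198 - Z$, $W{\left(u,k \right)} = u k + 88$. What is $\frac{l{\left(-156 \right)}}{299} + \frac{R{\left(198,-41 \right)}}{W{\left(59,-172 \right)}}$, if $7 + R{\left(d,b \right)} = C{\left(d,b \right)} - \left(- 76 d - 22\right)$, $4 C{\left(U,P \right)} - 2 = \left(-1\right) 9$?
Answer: $- \frac{3940667}{2406352} \approx -1.6376$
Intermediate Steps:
$C{\left(U,P \right)} = - \frac{7}{4}$ ($C{\left(U,P \right)} = \frac{1}{2} + \frac{\left(-1\right) 9}{4} = \frac{1}{2} + \frac{1}{4} \left(-9\right) = \frac{1}{2} - \frac{9}{4} = - \frac{7}{4}$)
$W{\left(u,k \right)} = 88 + k u$ ($W{\left(u,k \right)} = k u + 88 = 88 + k u$)
$R{\left(d,b \right)} = \frac{53}{4} + 76 d$ ($R{\left(d,b \right)} = -7 - \left(- \frac{81}{4} - 76 d\right) = -7 + \left(- \frac{7}{4} + \left(22 + 76 d\right)\right) = -7 + \left(\frac{81}{4} + 76 d\right) = \frac{53}{4} + 76 d$)
$\frac{l{\left(-156 \right)}}{299} + \frac{R{\left(198,-41 \right)}}{W{\left(59,-172 \right)}} = \frac{-198 - -156}{299} + \frac{\frac{53}{4} + 76 \cdot 198}{88 - 10148} = \left(-198 + 156\right) \frac{1}{299} + \frac{\frac{53}{4} + 15048}{88 - 10148} = \left(-42\right) \frac{1}{299} + \frac{60245}{4 \left(-10060\right)} = - \frac{42}{299} + \frac{60245}{4} \left(- \frac{1}{10060}\right) = - \frac{42}{299} - \frac{12049}{8048} = - \frac{3940667}{2406352}$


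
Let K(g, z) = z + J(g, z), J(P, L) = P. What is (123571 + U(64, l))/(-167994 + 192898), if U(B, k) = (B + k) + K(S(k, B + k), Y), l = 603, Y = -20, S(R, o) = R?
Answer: 124821/24904 ≈ 5.0121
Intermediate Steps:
K(g, z) = g + z (K(g, z) = z + g = g + z)
U(B, k) = -20 + B + 2*k (U(B, k) = (B + k) + (k - 20) = (B + k) + (-20 + k) = -20 + B + 2*k)
(123571 + U(64, l))/(-167994 + 192898) = (123571 + (-20 + 64 + 2*603))/(-167994 + 192898) = (123571 + (-20 + 64 + 1206))/24904 = (123571 + 1250)*(1/24904) = 124821*(1/24904) = 124821/24904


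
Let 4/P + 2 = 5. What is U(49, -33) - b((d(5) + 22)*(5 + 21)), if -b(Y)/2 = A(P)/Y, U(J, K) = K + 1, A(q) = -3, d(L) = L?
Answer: -3745/117 ≈ -32.009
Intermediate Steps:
P = 4/3 (P = 4/(-2 + 5) = 4/3 ≈ 1.3333)
U(J, K) = 1 + K
b(Y) = 6/Y (b(Y) = -(-6)/Y = 6/Y)
U(49, -33) - b((d(5) + 22)*(5 + 21)) = (1 - 33) - 6/((5 + 22)*(5 + 21)) = -32 - 6/(27*26) = -32 - 6/702 = -32 - 1*1/117 = -32 - 1/117 = -3745/117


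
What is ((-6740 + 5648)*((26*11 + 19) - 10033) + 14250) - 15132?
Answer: 10622094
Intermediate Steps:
((-6740 + 5648)*((26*11 + 19) - 10033) + 14250) - 15132 = (-1092*((286 + 19) - 10033) + 14250) - 15132 = (-1092*(305 - 10033) + 14250) - 15132 = (-1092*(-9728) + 14250) - 15132 = (10622976 + 14250) - 15132 = 10637226 - 15132 = 10622094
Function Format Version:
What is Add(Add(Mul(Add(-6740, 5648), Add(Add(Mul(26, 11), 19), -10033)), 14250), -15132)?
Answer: 10622094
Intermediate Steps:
Add(Add(Mul(Add(-6740, 5648), Add(Add(Mul(26, 11), 19), -10033)), 14250), -15132) = Add(Add(Mul(-1092, Add(Add(286, 19), -10033)), 14250), -15132) = Add(Add(Mul(-1092, Add(305, -10033)), 14250), -15132) = Add(Add(Mul(-1092, -9728), 14250), -15132) = Add(Add(10622976, 14250), -15132) = Add(10637226, -15132) = 10622094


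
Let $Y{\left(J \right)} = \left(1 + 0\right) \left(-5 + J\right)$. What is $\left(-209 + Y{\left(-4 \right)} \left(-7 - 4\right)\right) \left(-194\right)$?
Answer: $21340$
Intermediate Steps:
$Y{\left(J \right)} = -5 + J$ ($Y{\left(J \right)} = 1 \left(-5 + J\right) = -5 + J$)
$\left(-209 + Y{\left(-4 \right)} \left(-7 - 4\right)\right) \left(-194\right) = \left(-209 + \left(-5 - 4\right) \left(-7 - 4\right)\right) \left(-194\right) = \left(-209 - -99\right) \left(-194\right) = \left(-209 + 99\right) \left(-194\right) = \left(-110\right) \left(-194\right) = 21340$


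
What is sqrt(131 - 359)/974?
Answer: I*sqrt(57)/487 ≈ 0.015503*I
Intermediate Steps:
sqrt(131 - 359)/974 = sqrt(-228)*(1/974) = (2*I*sqrt(57))*(1/974) = I*sqrt(57)/487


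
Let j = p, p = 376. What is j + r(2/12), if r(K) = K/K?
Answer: 377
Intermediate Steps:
r(K) = 1
j = 376
j + r(2/12) = 376 + 1 = 377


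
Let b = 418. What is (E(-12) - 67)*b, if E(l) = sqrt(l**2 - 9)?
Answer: -28006 + 1254*sqrt(15) ≈ -23149.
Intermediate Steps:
E(l) = sqrt(-9 + l**2)
(E(-12) - 67)*b = (sqrt(-9 + (-12)**2) - 67)*418 = (sqrt(-9 + 144) - 67)*418 = (sqrt(135) - 67)*418 = (3*sqrt(15) - 67)*418 = (-67 + 3*sqrt(15))*418 = -28006 + 1254*sqrt(15)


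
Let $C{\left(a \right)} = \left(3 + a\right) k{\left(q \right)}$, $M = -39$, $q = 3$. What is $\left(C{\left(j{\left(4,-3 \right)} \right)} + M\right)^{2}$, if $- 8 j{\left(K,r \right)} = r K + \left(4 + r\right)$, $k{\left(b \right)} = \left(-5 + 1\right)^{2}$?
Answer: $961$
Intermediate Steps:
$k{\left(b \right)} = 16$ ($k{\left(b \right)} = \left(-4\right)^{2} = 16$)
$j{\left(K,r \right)} = - \frac{1}{2} - \frac{r}{8} - \frac{K r}{8}$ ($j{\left(K,r \right)} = - \frac{r K + \left(4 + r\right)}{8} = - \frac{K r + \left(4 + r\right)}{8} = - \frac{4 + r + K r}{8} = - \frac{1}{2} - \frac{r}{8} - \frac{K r}{8}$)
$C{\left(a \right)} = 48 + 16 a$ ($C{\left(a \right)} = \left(3 + a\right) 16 = 48 + 16 a$)
$\left(C{\left(j{\left(4,-3 \right)} \right)} + M\right)^{2} = \left(\left(48 + 16 \left(- \frac{1}{2} - - \frac{3}{8} - \frac{1}{2} \left(-3\right)\right)\right) - 39\right)^{2} = \left(\left(48 + 16 \left(- \frac{1}{2} + \frac{3}{8} + \frac{3}{2}\right)\right) - 39\right)^{2} = \left(\left(48 + 16 \cdot \frac{11}{8}\right) - 39\right)^{2} = \left(\left(48 + 22\right) - 39\right)^{2} = \left(70 - 39\right)^{2} = 31^{2} = 961$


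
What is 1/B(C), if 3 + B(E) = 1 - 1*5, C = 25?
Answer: -⅐ ≈ -0.14286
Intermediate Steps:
B(E) = -7 (B(E) = -3 + (1 - 1*5) = -3 + (1 - 5) = -3 - 4 = -7)
1/B(C) = 1/(-7) = -⅐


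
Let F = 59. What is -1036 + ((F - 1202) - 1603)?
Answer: -3782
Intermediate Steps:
-1036 + ((F - 1202) - 1603) = -1036 + ((59 - 1202) - 1603) = -1036 + (-1143 - 1603) = -1036 - 2746 = -3782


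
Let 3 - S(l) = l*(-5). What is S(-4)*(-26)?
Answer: 442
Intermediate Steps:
S(l) = 3 + 5*l (S(l) = 3 - l*(-5) = 3 - (-5)*l = 3 + 5*l)
S(-4)*(-26) = (3 + 5*(-4))*(-26) = (3 - 20)*(-26) = -17*(-26) = 442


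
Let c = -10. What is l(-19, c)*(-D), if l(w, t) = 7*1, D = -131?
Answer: 917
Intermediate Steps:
l(w, t) = 7
l(-19, c)*(-D) = 7*(-1*(-131)) = 7*131 = 917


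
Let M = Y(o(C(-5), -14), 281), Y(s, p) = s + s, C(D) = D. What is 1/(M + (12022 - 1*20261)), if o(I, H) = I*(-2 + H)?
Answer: -1/8079 ≈ -0.00012378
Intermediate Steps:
Y(s, p) = 2*s
M = 160 (M = 2*(-5*(-2 - 14)) = 2*(-5*(-16)) = 2*80 = 160)
1/(M + (12022 - 1*20261)) = 1/(160 + (12022 - 1*20261)) = 1/(160 + (12022 - 20261)) = 1/(160 - 8239) = 1/(-8079) = -1/8079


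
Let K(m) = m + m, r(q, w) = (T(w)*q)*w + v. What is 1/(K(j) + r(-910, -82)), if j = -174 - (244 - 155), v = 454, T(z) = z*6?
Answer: -1/36713112 ≈ -2.7238e-8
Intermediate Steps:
T(z) = 6*z
r(q, w) = 454 + 6*q*w**2 (r(q, w) = ((6*w)*q)*w + 454 = (6*q*w)*w + 454 = 6*q*w**2 + 454 = 454 + 6*q*w**2)
j = -263 (j = -174 - 1*89 = -174 - 89 = -263)
K(m) = 2*m
1/(K(j) + r(-910, -82)) = 1/(2*(-263) + (454 + 6*(-910)*(-82)**2)) = 1/(-526 + (454 + 6*(-910)*6724)) = 1/(-526 + (454 - 36713040)) = 1/(-526 - 36712586) = 1/(-36713112) = -1/36713112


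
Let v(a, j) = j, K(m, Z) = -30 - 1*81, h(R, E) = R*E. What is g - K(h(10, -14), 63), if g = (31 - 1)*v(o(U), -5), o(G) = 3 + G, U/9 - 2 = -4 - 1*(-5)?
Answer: -39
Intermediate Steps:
U = 27 (U = 18 + 9*(-4 - 1*(-5)) = 18 + 9*(-4 + 5) = 18 + 9*1 = 18 + 9 = 27)
h(R, E) = E*R
K(m, Z) = -111 (K(m, Z) = -30 - 81 = -111)
g = -150 (g = (31 - 1)*(-5) = 30*(-5) = -150)
g - K(h(10, -14), 63) = -150 - 1*(-111) = -150 + 111 = -39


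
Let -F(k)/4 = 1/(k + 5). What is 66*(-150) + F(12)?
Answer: -168304/17 ≈ -9900.2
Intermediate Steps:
F(k) = -4/(5 + k) (F(k) = -4/(k + 5) = -4/(5 + k))
66*(-150) + F(12) = 66*(-150) - 4/(5 + 12) = -9900 - 4/17 = -168304/17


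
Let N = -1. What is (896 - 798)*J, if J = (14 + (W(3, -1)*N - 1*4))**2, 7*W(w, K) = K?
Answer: 10082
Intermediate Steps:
W(w, K) = K/7
J = 5041/49 (J = (14 + (((1/7)*(-1))*(-1) - 1*4))**2 = (14 + (-1/7*(-1) - 4))**2 = (14 + (1/7 - 4))**2 = (14 - 27/7)**2 = (71/7)**2 = 5041/49 ≈ 102.88)
(896 - 798)*J = (896 - 798)*(5041/49) = 98*(5041/49) = 10082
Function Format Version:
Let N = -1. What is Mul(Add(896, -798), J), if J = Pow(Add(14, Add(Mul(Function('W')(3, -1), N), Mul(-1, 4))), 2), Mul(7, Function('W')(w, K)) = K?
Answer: 10082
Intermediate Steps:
Function('W')(w, K) = Mul(Rational(1, 7), K)
J = Rational(5041, 49) (J = Pow(Add(14, Add(Mul(Mul(Rational(1, 7), -1), -1), Mul(-1, 4))), 2) = Pow(Add(14, Add(Mul(Rational(-1, 7), -1), -4)), 2) = Pow(Add(14, Add(Rational(1, 7), -4)), 2) = Pow(Add(14, Rational(-27, 7)), 2) = Pow(Rational(71, 7), 2) = Rational(5041, 49) ≈ 102.88)
Mul(Add(896, -798), J) = Mul(Add(896, -798), Rational(5041, 49)) = Mul(98, Rational(5041, 49)) = 10082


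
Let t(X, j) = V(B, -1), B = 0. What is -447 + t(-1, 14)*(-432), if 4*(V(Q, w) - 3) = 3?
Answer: -2067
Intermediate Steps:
V(Q, w) = 15/4 (V(Q, w) = 3 + (¼)*3 = 3 + ¾ = 15/4)
t(X, j) = 15/4
-447 + t(-1, 14)*(-432) = -447 + (15/4)*(-432) = -447 - 1620 = -2067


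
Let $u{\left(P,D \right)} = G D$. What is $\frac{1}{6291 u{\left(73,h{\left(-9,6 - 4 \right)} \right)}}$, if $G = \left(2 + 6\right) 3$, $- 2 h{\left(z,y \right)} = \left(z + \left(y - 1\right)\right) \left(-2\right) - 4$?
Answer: $- \frac{1}{905904} \approx -1.1039 \cdot 10^{-6}$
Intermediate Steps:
$h{\left(z,y \right)} = 1 + y + z$ ($h{\left(z,y \right)} = - \frac{\left(z + \left(y - 1\right)\right) \left(-2\right) - 4}{2} = - \frac{\left(z + \left(-1 + y\right)\right) \left(-2\right) - 4}{2} = - \frac{\left(-1 + y + z\right) \left(-2\right) - 4}{2} = - \frac{\left(2 - 2 y - 2 z\right) - 4}{2} = - \frac{-2 - 2 y - 2 z}{2} = 1 + y + z$)
$G = 24$ ($G = 8 \cdot 3 = 24$)
$u{\left(P,D \right)} = 24 D$
$\frac{1}{6291 u{\left(73,h{\left(-9,6 - 4 \right)} \right)}} = \frac{1}{6291 \cdot 24 \left(1 + \left(6 - 4\right) - 9\right)} = \frac{1}{6291 \cdot 24 \left(1 + 2 - 9\right)} = \frac{1}{6291 \cdot 24 \left(-6\right)} = \frac{1}{6291 \left(-144\right)} = \frac{1}{6291} \left(- \frac{1}{144}\right) = - \frac{1}{905904}$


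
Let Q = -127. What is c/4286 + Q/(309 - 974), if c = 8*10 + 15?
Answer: 607497/2850190 ≈ 0.21314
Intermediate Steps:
c = 95 (c = 80 + 15 = 95)
c/4286 + Q/(309 - 974) = 95/4286 - 127/(309 - 974) = 95*(1/4286) - 127/(-665) = 95/4286 - 127*(-1/665) = 95/4286 + 127/665 = 607497/2850190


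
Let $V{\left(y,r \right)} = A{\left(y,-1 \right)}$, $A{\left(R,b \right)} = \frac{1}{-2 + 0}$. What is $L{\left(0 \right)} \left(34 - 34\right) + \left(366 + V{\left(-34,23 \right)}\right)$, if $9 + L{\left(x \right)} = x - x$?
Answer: $\frac{731}{2} \approx 365.5$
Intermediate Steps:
$A{\left(R,b \right)} = - \frac{1}{2}$ ($A{\left(R,b \right)} = \frac{1}{-2} = - \frac{1}{2}$)
$L{\left(x \right)} = -9$ ($L{\left(x \right)} = -9 + \left(x - x\right) = -9 + 0 = -9$)
$V{\left(y,r \right)} = - \frac{1}{2}$
$L{\left(0 \right)} \left(34 - 34\right) + \left(366 + V{\left(-34,23 \right)}\right) = - 9 \left(34 - 34\right) + \left(366 - \frac{1}{2}\right) = \left(-9\right) 0 + \frac{731}{2} = 0 + \frac{731}{2} = \frac{731}{2}$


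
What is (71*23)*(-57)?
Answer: -93081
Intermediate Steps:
(71*23)*(-57) = 1633*(-57) = -93081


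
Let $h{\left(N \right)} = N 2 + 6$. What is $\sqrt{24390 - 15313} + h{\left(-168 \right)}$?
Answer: $-330 + \sqrt{9077} \approx -234.73$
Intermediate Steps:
$h{\left(N \right)} = 6 + 2 N$ ($h{\left(N \right)} = 2 N + 6 = 6 + 2 N$)
$\sqrt{24390 - 15313} + h{\left(-168 \right)} = \sqrt{24390 - 15313} + \left(6 + 2 \left(-168\right)\right) = \sqrt{9077} + \left(6 - 336\right) = \sqrt{9077} - 330 = -330 + \sqrt{9077}$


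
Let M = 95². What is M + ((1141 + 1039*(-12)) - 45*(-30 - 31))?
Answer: 443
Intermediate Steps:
M = 9025
M + ((1141 + 1039*(-12)) - 45*(-30 - 31)) = 9025 + ((1141 + 1039*(-12)) - 45*(-30 - 31)) = 9025 + ((1141 - 12468) - 45*(-61)) = 9025 + (-11327 + 2745) = 9025 - 8582 = 443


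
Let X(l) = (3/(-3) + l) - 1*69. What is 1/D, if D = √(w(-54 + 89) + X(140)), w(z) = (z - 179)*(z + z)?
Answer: -I*√10010/10010 ≈ -0.009995*I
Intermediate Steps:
w(z) = 2*z*(-179 + z) (w(z) = (-179 + z)*(2*z) = 2*z*(-179 + z))
X(l) = -70 + l (X(l) = (3*(-⅓) + l) - 69 = (-1 + l) - 69 = -70 + l)
D = I*√10010 (D = √(2*(-54 + 89)*(-179 + (-54 + 89)) + (-70 + 140)) = √(2*35*(-179 + 35) + 70) = √(2*35*(-144) + 70) = √(-10080 + 70) = √(-10010) = I*√10010 ≈ 100.05*I)
1/D = 1/(I*√10010) = -I*√10010/10010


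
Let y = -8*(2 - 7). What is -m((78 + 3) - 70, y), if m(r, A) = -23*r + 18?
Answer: 235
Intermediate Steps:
y = 40 (y = -8*(-5) = 40)
m(r, A) = 18 - 23*r
-m((78 + 3) - 70, y) = -(18 - 23*((78 + 3) - 70)) = -(18 - 23*(81 - 70)) = -(18 - 23*11) = -(18 - 253) = -1*(-235) = 235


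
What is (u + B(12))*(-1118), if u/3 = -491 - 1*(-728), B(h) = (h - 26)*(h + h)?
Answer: -419250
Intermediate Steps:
B(h) = 2*h*(-26 + h) (B(h) = (-26 + h)*(2*h) = 2*h*(-26 + h))
u = 711 (u = 3*(-491 - 1*(-728)) = 3*(-491 + 728) = 3*237 = 711)
(u + B(12))*(-1118) = (711 + 2*12*(-26 + 12))*(-1118) = (711 + 2*12*(-14))*(-1118) = (711 - 336)*(-1118) = 375*(-1118) = -419250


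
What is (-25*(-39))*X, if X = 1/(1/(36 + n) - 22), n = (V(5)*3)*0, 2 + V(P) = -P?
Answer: -35100/791 ≈ -44.374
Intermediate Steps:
V(P) = -2 - P
n = 0 (n = ((-2 - 1*5)*3)*0 = ((-2 - 5)*3)*0 = -7*3*0 = -21*0 = 0)
X = -36/791 (X = 1/(1/(36 + 0) - 22) = 1/(1/36 - 22) = 1/(-791/36) = -36/791 ≈ -0.045512)
(-25*(-39))*X = -25*(-39)*(-36/791) = 975*(-36/791) = -35100/791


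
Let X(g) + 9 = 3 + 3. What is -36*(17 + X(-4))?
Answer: -504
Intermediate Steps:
X(g) = -3 (X(g) = -9 + (3 + 3) = -9 + 6 = -3)
-36*(17 + X(-4)) = -36*(17 - 3) = -36*14 = -504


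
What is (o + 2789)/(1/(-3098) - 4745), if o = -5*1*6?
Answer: -8547382/14700011 ≈ -0.58145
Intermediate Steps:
o = -30 (o = -5*6 = -30)
(o + 2789)/(1/(-3098) - 4745) = (-30 + 2789)/(1/(-3098) - 4745) = 2759/(-1/3098 - 4745) = 2759/(-14700011/3098) = 2759*(-3098/14700011) = -8547382/14700011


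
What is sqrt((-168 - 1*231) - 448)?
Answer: 11*I*sqrt(7) ≈ 29.103*I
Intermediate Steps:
sqrt((-168 - 1*231) - 448) = sqrt((-168 - 231) - 448) = sqrt(-399 - 448) = sqrt(-847) = 11*I*sqrt(7)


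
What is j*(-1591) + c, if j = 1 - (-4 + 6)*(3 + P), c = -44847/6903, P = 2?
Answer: 10977690/767 ≈ 14313.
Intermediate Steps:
c = -4983/767 (c = -44847*1/6903 = -4983/767 ≈ -6.4967)
j = -9 (j = 1 - (-4 + 6)*(3 + 2) = 1 - 2*5 = 1 - 1*10 = 1 - 10 = -9)
j*(-1591) + c = -9*(-1591) - 4983/767 = 14319 - 4983/767 = 10977690/767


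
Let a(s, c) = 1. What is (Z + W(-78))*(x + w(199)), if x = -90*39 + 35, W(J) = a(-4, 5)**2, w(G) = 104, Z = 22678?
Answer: -76450909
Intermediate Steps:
W(J) = 1 (W(J) = 1**2 = 1)
x = -3475 (x = -3510 + 35 = -3475)
(Z + W(-78))*(x + w(199)) = (22678 + 1)*(-3475 + 104) = 22679*(-3371) = -76450909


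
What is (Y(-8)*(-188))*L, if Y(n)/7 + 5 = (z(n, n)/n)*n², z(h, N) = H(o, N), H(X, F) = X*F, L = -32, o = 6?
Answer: 15960448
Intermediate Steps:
H(X, F) = F*X
z(h, N) = 6*N (z(h, N) = N*6 = 6*N)
Y(n) = -35 + 42*n² (Y(n) = -35 + 7*(((6*n)/n)*n²) = -35 + 7*(6*n²) = -35 + 42*n²)
(Y(-8)*(-188))*L = ((-35 + 42*(-8)²)*(-188))*(-32) = ((-35 + 42*64)*(-188))*(-32) = ((-35 + 2688)*(-188))*(-32) = (2653*(-188))*(-32) = -498764*(-32) = 15960448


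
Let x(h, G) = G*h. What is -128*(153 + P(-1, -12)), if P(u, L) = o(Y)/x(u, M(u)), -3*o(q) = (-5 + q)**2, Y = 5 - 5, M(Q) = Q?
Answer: -55552/3 ≈ -18517.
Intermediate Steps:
Y = 0
o(q) = -(-5 + q)**2/3
P(u, L) = -25/(3*u**2) (P(u, L) = (-(-5 + 0)**2/3)/((u*u)) = (-1/3*(-5)**2)/(u**2) = (-1/3*25)/u**2 = -25/(3*u**2))
-128*(153 + P(-1, -12)) = -128*(153 - 25/3/(-1)**2) = -128*(153 - 25/3*1) = -128*(153 - 25/3) = -128*434/3 = -55552/3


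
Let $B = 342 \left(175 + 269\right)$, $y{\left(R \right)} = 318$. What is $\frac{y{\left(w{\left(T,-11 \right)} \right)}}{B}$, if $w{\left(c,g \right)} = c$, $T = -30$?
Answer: $\frac{53}{25308} \approx 0.0020942$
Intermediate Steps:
$B = 151848$ ($B = 342 \cdot 444 = 151848$)
$\frac{y{\left(w{\left(T,-11 \right)} \right)}}{B} = \frac{318}{151848} = 318 \cdot \frac{1}{151848} = \frac{53}{25308}$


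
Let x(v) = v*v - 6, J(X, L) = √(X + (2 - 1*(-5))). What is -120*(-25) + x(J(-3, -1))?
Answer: 2998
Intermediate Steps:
J(X, L) = √(7 + X) (J(X, L) = √(X + (2 + 5)) = √(X + 7) = √(7 + X))
x(v) = -6 + v² (x(v) = v² - 6 = -6 + v²)
-120*(-25) + x(J(-3, -1)) = -120*(-25) + (-6 + (√(7 - 3))²) = 3000 + (-6 + (√4)²) = 3000 + (-6 + 2²) = 3000 + (-6 + 4) = 3000 - 2 = 2998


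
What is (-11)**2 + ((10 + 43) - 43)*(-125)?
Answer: -1129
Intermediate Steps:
(-11)**2 + ((10 + 43) - 43)*(-125) = 121 + (53 - 43)*(-125) = 121 + 10*(-125) = 121 - 1250 = -1129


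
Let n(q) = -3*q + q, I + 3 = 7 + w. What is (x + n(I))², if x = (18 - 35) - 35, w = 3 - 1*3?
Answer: 3600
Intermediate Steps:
w = 0 (w = 3 - 3 = 0)
I = 4 (I = -3 + (7 + 0) = -3 + 7 = 4)
n(q) = -2*q
x = -52 (x = -17 - 35 = -52)
(x + n(I))² = (-52 - 2*4)² = (-52 - 8)² = (-60)² = 3600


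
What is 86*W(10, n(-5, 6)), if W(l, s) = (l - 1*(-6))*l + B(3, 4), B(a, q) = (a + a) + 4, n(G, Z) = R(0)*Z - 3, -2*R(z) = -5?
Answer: 14620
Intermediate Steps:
R(z) = 5/2 (R(z) = -½*(-5) = 5/2)
n(G, Z) = -3 + 5*Z/2 (n(G, Z) = 5*Z/2 - 3 = -3 + 5*Z/2)
B(a, q) = 4 + 2*a (B(a, q) = 2*a + 4 = 4 + 2*a)
W(l, s) = 10 + l*(6 + l) (W(l, s) = (l - 1*(-6))*l + (4 + 2*3) = (l + 6)*l + (4 + 6) = (6 + l)*l + 10 = l*(6 + l) + 10 = 10 + l*(6 + l))
86*W(10, n(-5, 6)) = 86*(10 + 10² + 6*10) = 86*(10 + 100 + 60) = 86*170 = 14620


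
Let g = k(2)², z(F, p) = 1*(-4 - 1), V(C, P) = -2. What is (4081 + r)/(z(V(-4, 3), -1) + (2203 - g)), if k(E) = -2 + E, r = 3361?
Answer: 3721/1099 ≈ 3.3858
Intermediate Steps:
z(F, p) = -5 (z(F, p) = 1*(-5) = -5)
g = 0 (g = (-2 + 2)² = 0² = 0)
(4081 + r)/(z(V(-4, 3), -1) + (2203 - g)) = (4081 + 3361)/(-5 + (2203 - 1*0)) = 7442/(-5 + (2203 + 0)) = 7442/(-5 + 2203) = 7442/2198 = 7442*(1/2198) = 3721/1099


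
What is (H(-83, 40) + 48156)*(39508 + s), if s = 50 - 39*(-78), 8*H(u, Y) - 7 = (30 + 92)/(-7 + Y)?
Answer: 22566528175/11 ≈ 2.0515e+9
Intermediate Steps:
H(u, Y) = 7/8 + 61/(4*(-7 + Y)) (H(u, Y) = 7/8 + ((30 + 92)/(-7 + Y))/8 = 7/8 + (122/(-7 + Y))/8 = 7/8 + 61/(4*(-7 + Y)))
s = 3092 (s = 50 + 3042 = 3092)
(H(-83, 40) + 48156)*(39508 + s) = ((73 + 7*40)/(8*(-7 + 40)) + 48156)*(39508 + 3092) = ((⅛)*(73 + 280)/33 + 48156)*42600 = ((⅛)*(1/33)*353 + 48156)*42600 = (353/264 + 48156)*42600 = (12713537/264)*42600 = 22566528175/11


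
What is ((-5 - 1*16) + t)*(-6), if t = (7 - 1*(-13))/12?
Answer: 116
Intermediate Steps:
t = 5/3 (t = (7 + 13)*(1/12) = 20*(1/12) = 5/3 ≈ 1.6667)
((-5 - 1*16) + t)*(-6) = ((-5 - 1*16) + 5/3)*(-6) = ((-5 - 16) + 5/3)*(-6) = (-21 + 5/3)*(-6) = -58/3*(-6) = 116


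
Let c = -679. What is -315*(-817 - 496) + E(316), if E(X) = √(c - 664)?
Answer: 413595 + I*√1343 ≈ 4.136e+5 + 36.647*I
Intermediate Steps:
E(X) = I*√1343 (E(X) = √(-679 - 664) = √(-1343) = I*√1343)
-315*(-817 - 496) + E(316) = -315*(-817 - 496) + I*√1343 = -315*(-1313) + I*√1343 = 413595 + I*√1343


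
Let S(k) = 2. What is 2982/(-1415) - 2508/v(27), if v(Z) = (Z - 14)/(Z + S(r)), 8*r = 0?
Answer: -102954546/18395 ≈ -5596.9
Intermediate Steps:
r = 0 (r = (⅛)*0 = 0)
v(Z) = (-14 + Z)/(2 + Z) (v(Z) = (Z - 14)/(Z + 2) = (-14 + Z)/(2 + Z))
2982/(-1415) - 2508/v(27) = 2982/(-1415) - 2508*(2 + 27)/(-14 + 27) = 2982*(-1/1415) - 2508/(13/29) = -2982/1415 - 2508/((1/29)*13) = -2982/1415 - 2508/13/29 = -2982/1415 - 2508*29/13 = -2982/1415 - 72732/13 = -102954546/18395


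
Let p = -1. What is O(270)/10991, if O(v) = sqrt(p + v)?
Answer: sqrt(269)/10991 ≈ 0.0014922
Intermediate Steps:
O(v) = sqrt(-1 + v)
O(270)/10991 = sqrt(-1 + 270)/10991 = sqrt(269)*(1/10991) = sqrt(269)/10991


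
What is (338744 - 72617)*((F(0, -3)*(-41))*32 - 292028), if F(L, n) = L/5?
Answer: -77716535556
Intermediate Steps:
F(L, n) = L/5
(338744 - 72617)*((F(0, -3)*(-41))*32 - 292028) = (338744 - 72617)*((((⅕)*0)*(-41))*32 - 292028) = 266127*((0*(-41))*32 - 292028) = 266127*(0*32 - 292028) = 266127*(0 - 292028) = 266127*(-292028) = -77716535556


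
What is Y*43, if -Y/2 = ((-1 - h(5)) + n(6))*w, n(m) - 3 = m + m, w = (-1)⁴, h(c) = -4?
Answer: -1548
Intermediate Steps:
w = 1
n(m) = 3 + 2*m (n(m) = 3 + (m + m) = 3 + 2*m)
Y = -36 (Y = -2*((-1 - 1*(-4)) + (3 + 2*6)) = -2*((-1 + 4) + (3 + 12)) = -2*(3 + 15) = -36 ≈ -36.000)
Y*43 = -36*43 = -1548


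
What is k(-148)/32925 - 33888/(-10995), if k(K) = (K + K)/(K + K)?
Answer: 74384893/24134025 ≈ 3.0822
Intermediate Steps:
k(K) = 1 (k(K) = (2*K)/((2*K)) = (2*K)*(1/(2*K)) = 1)
k(-148)/32925 - 33888/(-10995) = 1/32925 - 33888/(-10995) = 1*(1/32925) - 33888*(-1/10995) = 1/32925 + 11296/3665 = 74384893/24134025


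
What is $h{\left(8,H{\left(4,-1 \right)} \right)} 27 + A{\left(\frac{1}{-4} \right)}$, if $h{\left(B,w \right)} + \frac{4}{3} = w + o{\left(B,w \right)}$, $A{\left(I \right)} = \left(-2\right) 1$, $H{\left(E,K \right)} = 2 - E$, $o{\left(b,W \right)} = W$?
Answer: $-146$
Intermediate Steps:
$A{\left(I \right)} = -2$
$h{\left(B,w \right)} = - \frac{4}{3} + 2 w$ ($h{\left(B,w \right)} = - \frac{4}{3} + \left(w + w\right) = - \frac{4}{3} + 2 w$)
$h{\left(8,H{\left(4,-1 \right)} \right)} 27 + A{\left(\frac{1}{-4} \right)} = \left(- \frac{4}{3} + 2 \left(2 - 4\right)\right) 27 - 2 = \left(- \frac{4}{3} + 2 \left(-2\right)\right) 27 - 2 = \left(- \frac{4}{3} - 4\right) 27 - 2 = \left(- \frac{16}{3}\right) 27 - 2 = -144 - 2 = -146$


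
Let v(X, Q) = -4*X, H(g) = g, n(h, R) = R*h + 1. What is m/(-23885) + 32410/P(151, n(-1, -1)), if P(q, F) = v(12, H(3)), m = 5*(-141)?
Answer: -77407901/114648 ≈ -675.18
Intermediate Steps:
n(h, R) = 1 + R*h
m = -705
P(q, F) = -48 (P(q, F) = -4*12 = -48)
m/(-23885) + 32410/P(151, n(-1, -1)) = -705/(-23885) + 32410/(-48) = -705*(-1/23885) + 32410*(-1/48) = 141/4777 - 16205/24 = -77407901/114648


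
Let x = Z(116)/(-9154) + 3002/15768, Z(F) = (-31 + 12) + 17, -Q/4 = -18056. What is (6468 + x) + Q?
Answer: 2839613049017/36085068 ≈ 78692.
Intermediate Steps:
Q = 72224 (Q = -4*(-18056) = 72224)
Z(F) = -2 (Z(F) = -19 + 17 = -2)
x = 6877961/36085068 (x = -2/(-9154) + 3002/15768 = -2*(-1/9154) + 3002*(1/15768) = 1/4577 + 1501/7884 = 6877961/36085068 ≈ 0.19060)
(6468 + x) + Q = (6468 + 6877961/36085068) + 72224 = 233405097785/36085068 + 72224 = 2839613049017/36085068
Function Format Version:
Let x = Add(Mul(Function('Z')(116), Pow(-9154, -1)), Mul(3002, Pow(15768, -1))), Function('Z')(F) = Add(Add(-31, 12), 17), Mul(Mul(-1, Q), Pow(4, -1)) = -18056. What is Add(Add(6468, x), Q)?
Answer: Rational(2839613049017, 36085068) ≈ 78692.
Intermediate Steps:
Q = 72224 (Q = Mul(-4, -18056) = 72224)
Function('Z')(F) = -2 (Function('Z')(F) = Add(-19, 17) = -2)
x = Rational(6877961, 36085068) (x = Add(Mul(-2, Pow(-9154, -1)), Mul(3002, Pow(15768, -1))) = Add(Mul(-2, Rational(-1, 9154)), Mul(3002, Rational(1, 15768))) = Add(Rational(1, 4577), Rational(1501, 7884)) = Rational(6877961, 36085068) ≈ 0.19060)
Add(Add(6468, x), Q) = Add(Add(6468, Rational(6877961, 36085068)), 72224) = Add(Rational(233405097785, 36085068), 72224) = Rational(2839613049017, 36085068)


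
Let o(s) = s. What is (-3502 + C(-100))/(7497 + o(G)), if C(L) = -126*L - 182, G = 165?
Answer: 1486/1277 ≈ 1.1637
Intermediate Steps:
C(L) = -182 - 126*L
(-3502 + C(-100))/(7497 + o(G)) = (-3502 + (-182 - 126*(-100)))/(7497 + 165) = (-3502 + (-182 + 12600))/7662 = (-3502 + 12418)*(1/7662) = 8916*(1/7662) = 1486/1277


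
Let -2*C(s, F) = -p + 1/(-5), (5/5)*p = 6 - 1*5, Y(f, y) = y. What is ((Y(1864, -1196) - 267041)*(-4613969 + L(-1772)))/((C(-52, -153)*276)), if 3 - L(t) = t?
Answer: 343655856105/46 ≈ 7.4708e+9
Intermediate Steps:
L(t) = 3 - t
p = 1 (p = 6 - 1*5 = 6 - 5 = 1)
C(s, F) = ⅗ (C(s, F) = -(-1*1 + 1/(-5))/2 = -(-1 - ⅕)/2 = -½*(-6/5) = ⅗)
((Y(1864, -1196) - 267041)*(-4613969 + L(-1772)))/((C(-52, -153)*276)) = ((-1196 - 267041)*(-4613969 + (3 - 1*(-1772))))/(((⅗)*276)) = (-268237*(-4613969 + (3 + 1772)))/(828/5) = -268237*(-4613969 + 1775)*(5/828) = -268237*(-4612194)*(5/828) = 1237161081978*(5/828) = 343655856105/46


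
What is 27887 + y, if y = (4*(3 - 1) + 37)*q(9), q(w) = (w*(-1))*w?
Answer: 24242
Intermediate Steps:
q(w) = -w**2 (q(w) = (-w)*w = -w**2)
y = -3645 (y = (4*(3 - 1) + 37)*(-1*9**2) = (4*2 + 37)*(-1*81) = (8 + 37)*(-81) = 45*(-81) = -3645)
27887 + y = 27887 - 3645 = 24242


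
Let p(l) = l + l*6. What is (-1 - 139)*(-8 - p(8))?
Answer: 8960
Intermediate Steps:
p(l) = 7*l (p(l) = l + 6*l = 7*l)
(-1 - 139)*(-8 - p(8)) = (-1 - 139)*(-8 - 7*8) = -140*(-8 - 1*56) = -140*(-8 - 56) = -140*(-64) = 8960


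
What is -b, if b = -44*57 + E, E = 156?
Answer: 2352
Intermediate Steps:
b = -2352 (b = -44*57 + 156 = -2508 + 156 = -2352)
-b = -1*(-2352) = 2352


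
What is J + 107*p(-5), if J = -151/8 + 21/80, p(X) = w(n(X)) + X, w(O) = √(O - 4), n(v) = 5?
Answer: -35729/80 ≈ -446.61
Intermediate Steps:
w(O) = √(-4 + O)
p(X) = 1 + X (p(X) = √(-4 + 5) + X = √1 + X = 1 + X)
J = -1489/80 (J = -151*⅛ + 21*(1/80) = -151/8 + 21/80 = -1489/80 ≈ -18.612)
J + 107*p(-5) = -1489/80 + 107*(1 - 5) = -1489/80 + 107*(-4) = -1489/80 - 428 = -35729/80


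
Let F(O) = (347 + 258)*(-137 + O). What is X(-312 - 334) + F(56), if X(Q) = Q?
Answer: -49651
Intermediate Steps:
F(O) = -82885 + 605*O (F(O) = 605*(-137 + O) = -82885 + 605*O)
X(-312 - 334) + F(56) = (-312 - 334) + (-82885 + 605*56) = -646 + (-82885 + 33880) = -646 - 49005 = -49651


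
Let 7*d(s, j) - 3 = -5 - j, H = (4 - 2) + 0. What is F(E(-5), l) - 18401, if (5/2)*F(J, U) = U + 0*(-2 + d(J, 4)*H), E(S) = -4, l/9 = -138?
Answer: -94489/5 ≈ -18898.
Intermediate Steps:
l = -1242 (l = 9*(-138) = -1242)
H = 2 (H = 2 + 0 = 2)
d(s, j) = -2/7 - j/7 (d(s, j) = 3/7 + (-5 - j)/7 = 3/7 + (-5/7 - j/7) = -2/7 - j/7)
F(J, U) = 2*U/5 (F(J, U) = 2*(U + 0*(-2 + (-2/7 - ⅐*4)*2))/5 = 2*(U + 0*(-2 + (-2/7 - 4/7)*2))/5 = 2*(U + 0*(-2 - 6/7*2))/5 = 2*(U + 0*(-2 - 12/7))/5 = 2*(U + 0*(-26/7))/5 = 2*(U + 0)/5 = 2*U/5)
F(E(-5), l) - 18401 = (⅖)*(-1242) - 18401 = -2484/5 - 18401 = -94489/5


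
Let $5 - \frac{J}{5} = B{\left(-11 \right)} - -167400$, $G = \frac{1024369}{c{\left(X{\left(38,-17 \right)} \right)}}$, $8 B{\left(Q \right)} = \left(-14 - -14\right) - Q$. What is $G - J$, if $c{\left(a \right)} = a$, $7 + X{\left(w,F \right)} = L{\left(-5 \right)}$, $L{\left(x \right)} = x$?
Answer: $\frac{18038827}{24} \approx 7.5162 \cdot 10^{5}$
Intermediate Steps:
$X{\left(w,F \right)} = -12$ ($X{\left(w,F \right)} = -7 - 5 = -12$)
$B{\left(Q \right)} = - \frac{Q}{8}$ ($B{\left(Q \right)} = \frac{\left(-14 - -14\right) - Q}{8} = \frac{\left(-14 + 14\right) - Q}{8} = \frac{0 - Q}{8} = \frac{\left(-1\right) Q}{8} = - \frac{Q}{8}$)
$G = - \frac{1024369}{12}$ ($G = \frac{1024369}{-12} = 1024369 \left(- \frac{1}{12}\right) = - \frac{1024369}{12} \approx -85364.0$)
$J = - \frac{6695855}{8}$ ($J = 25 - 5 \left(\left(- \frac{1}{8}\right) \left(-11\right) - -167400\right) = 25 - 5 \left(\frac{11}{8} + 167400\right) = 25 - \frac{6696055}{8} = - \frac{6695855}{8} \approx -8.3698 \cdot 10^{5}$)
$G - J = - \frac{1024369}{12} - - \frac{6695855}{8} = - \frac{1024369}{12} + \frac{6695855}{8} = \frac{18038827}{24}$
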